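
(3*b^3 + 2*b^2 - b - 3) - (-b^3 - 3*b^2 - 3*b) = 4*b^3 + 5*b^2 + 2*b - 3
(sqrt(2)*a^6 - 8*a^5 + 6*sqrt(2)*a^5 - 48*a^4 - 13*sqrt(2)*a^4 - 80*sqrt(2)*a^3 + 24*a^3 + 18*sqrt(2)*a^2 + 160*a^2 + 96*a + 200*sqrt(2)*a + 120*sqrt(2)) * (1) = sqrt(2)*a^6 - 8*a^5 + 6*sqrt(2)*a^5 - 48*a^4 - 13*sqrt(2)*a^4 - 80*sqrt(2)*a^3 + 24*a^3 + 18*sqrt(2)*a^2 + 160*a^2 + 96*a + 200*sqrt(2)*a + 120*sqrt(2)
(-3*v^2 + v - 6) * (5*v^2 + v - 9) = -15*v^4 + 2*v^3 - 2*v^2 - 15*v + 54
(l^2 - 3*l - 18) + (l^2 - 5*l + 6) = 2*l^2 - 8*l - 12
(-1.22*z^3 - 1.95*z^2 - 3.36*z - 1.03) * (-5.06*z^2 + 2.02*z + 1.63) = 6.1732*z^5 + 7.4026*z^4 + 11.074*z^3 - 4.7539*z^2 - 7.5574*z - 1.6789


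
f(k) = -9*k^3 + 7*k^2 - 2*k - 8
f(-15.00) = 31972.00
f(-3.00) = 304.00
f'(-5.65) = -943.01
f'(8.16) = -1685.57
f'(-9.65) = -2651.41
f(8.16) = -4448.27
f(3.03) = -200.16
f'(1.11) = -19.73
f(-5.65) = 1850.02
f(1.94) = -51.25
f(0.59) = -8.59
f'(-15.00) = -6287.00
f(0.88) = -10.47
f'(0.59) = -3.14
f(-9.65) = 8750.85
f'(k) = -27*k^2 + 14*k - 2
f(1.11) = -13.90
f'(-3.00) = -287.00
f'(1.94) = -76.46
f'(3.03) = -207.46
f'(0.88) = -10.59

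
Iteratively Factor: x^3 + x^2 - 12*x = (x)*(x^2 + x - 12) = x*(x - 3)*(x + 4)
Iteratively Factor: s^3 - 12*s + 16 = (s - 2)*(s^2 + 2*s - 8) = (s - 2)*(s + 4)*(s - 2)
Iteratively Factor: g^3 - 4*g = (g - 2)*(g^2 + 2*g) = (g - 2)*(g + 2)*(g)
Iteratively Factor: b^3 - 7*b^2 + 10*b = (b - 2)*(b^2 - 5*b) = b*(b - 2)*(b - 5)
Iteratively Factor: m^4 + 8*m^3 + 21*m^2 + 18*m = (m)*(m^3 + 8*m^2 + 21*m + 18) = m*(m + 2)*(m^2 + 6*m + 9) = m*(m + 2)*(m + 3)*(m + 3)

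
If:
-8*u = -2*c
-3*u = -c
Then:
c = 0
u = 0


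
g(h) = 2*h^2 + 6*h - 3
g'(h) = 4*h + 6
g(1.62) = 11.97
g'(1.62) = 12.48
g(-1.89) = -7.20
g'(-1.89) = -1.56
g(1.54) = 10.98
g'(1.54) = 12.16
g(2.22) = 20.18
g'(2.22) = 14.88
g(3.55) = 43.50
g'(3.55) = 20.20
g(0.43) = -0.05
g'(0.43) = 7.72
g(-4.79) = 14.15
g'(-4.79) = -13.16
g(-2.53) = -5.38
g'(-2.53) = -4.12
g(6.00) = 105.00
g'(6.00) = 30.00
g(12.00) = 357.00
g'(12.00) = 54.00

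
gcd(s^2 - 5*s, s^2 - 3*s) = s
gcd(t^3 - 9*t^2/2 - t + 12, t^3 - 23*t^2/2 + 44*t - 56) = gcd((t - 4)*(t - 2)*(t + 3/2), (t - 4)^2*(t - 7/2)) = t - 4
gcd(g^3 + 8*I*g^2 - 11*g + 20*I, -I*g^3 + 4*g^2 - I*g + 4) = g^2 + 3*I*g + 4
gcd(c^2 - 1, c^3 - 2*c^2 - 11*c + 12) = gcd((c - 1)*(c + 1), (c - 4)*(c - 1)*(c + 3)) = c - 1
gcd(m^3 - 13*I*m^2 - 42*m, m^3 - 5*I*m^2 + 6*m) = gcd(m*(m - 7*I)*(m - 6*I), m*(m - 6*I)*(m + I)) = m^2 - 6*I*m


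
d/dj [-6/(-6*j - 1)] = -36/(6*j + 1)^2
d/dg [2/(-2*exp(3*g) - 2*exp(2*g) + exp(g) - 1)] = (12*exp(2*g) + 8*exp(g) - 2)*exp(g)/(2*exp(3*g) + 2*exp(2*g) - exp(g) + 1)^2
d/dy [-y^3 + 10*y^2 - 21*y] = -3*y^2 + 20*y - 21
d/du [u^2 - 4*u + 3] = 2*u - 4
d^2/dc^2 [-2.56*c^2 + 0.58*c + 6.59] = -5.12000000000000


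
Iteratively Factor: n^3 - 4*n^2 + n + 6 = (n - 3)*(n^2 - n - 2) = (n - 3)*(n + 1)*(n - 2)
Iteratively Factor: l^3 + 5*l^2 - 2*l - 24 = (l - 2)*(l^2 + 7*l + 12) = (l - 2)*(l + 4)*(l + 3)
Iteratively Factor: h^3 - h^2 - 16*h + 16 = (h + 4)*(h^2 - 5*h + 4) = (h - 4)*(h + 4)*(h - 1)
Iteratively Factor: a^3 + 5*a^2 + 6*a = (a + 3)*(a^2 + 2*a) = a*(a + 3)*(a + 2)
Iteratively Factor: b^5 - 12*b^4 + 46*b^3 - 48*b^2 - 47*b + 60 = (b - 1)*(b^4 - 11*b^3 + 35*b^2 - 13*b - 60) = (b - 5)*(b - 1)*(b^3 - 6*b^2 + 5*b + 12) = (b - 5)*(b - 3)*(b - 1)*(b^2 - 3*b - 4) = (b - 5)*(b - 4)*(b - 3)*(b - 1)*(b + 1)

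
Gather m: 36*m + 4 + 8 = 36*m + 12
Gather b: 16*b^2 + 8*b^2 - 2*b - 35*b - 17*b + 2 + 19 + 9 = 24*b^2 - 54*b + 30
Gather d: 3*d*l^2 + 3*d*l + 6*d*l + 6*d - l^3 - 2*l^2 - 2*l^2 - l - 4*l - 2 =d*(3*l^2 + 9*l + 6) - l^3 - 4*l^2 - 5*l - 2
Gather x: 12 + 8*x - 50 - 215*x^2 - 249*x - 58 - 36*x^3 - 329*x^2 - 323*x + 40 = -36*x^3 - 544*x^2 - 564*x - 56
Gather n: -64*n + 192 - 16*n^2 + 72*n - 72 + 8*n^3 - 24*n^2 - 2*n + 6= 8*n^3 - 40*n^2 + 6*n + 126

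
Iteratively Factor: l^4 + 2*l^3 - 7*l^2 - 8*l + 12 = (l - 1)*(l^3 + 3*l^2 - 4*l - 12) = (l - 1)*(l + 3)*(l^2 - 4) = (l - 1)*(l + 2)*(l + 3)*(l - 2)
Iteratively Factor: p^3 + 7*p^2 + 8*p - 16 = (p + 4)*(p^2 + 3*p - 4) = (p + 4)^2*(p - 1)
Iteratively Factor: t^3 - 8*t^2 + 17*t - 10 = (t - 1)*(t^2 - 7*t + 10) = (t - 2)*(t - 1)*(t - 5)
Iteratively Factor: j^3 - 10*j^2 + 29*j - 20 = (j - 1)*(j^2 - 9*j + 20) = (j - 5)*(j - 1)*(j - 4)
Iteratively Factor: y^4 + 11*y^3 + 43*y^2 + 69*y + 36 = (y + 1)*(y^3 + 10*y^2 + 33*y + 36) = (y + 1)*(y + 4)*(y^2 + 6*y + 9) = (y + 1)*(y + 3)*(y + 4)*(y + 3)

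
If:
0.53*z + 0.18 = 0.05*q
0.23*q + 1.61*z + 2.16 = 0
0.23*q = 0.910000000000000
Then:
No Solution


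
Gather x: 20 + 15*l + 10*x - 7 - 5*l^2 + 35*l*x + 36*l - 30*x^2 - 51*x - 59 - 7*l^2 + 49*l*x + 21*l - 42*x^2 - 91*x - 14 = -12*l^2 + 72*l - 72*x^2 + x*(84*l - 132) - 60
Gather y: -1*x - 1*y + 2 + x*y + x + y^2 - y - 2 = y^2 + y*(x - 2)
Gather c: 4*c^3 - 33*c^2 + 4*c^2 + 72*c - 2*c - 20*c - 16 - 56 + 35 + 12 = 4*c^3 - 29*c^2 + 50*c - 25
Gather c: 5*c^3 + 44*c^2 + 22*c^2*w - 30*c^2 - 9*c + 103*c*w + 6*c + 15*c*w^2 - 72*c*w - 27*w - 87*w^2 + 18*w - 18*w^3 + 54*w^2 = 5*c^3 + c^2*(22*w + 14) + c*(15*w^2 + 31*w - 3) - 18*w^3 - 33*w^2 - 9*w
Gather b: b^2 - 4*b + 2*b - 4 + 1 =b^2 - 2*b - 3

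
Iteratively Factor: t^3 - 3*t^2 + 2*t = (t - 1)*(t^2 - 2*t) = (t - 2)*(t - 1)*(t)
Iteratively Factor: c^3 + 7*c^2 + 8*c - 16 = (c - 1)*(c^2 + 8*c + 16) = (c - 1)*(c + 4)*(c + 4)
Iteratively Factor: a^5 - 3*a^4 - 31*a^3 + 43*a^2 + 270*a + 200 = (a + 4)*(a^4 - 7*a^3 - 3*a^2 + 55*a + 50) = (a + 1)*(a + 4)*(a^3 - 8*a^2 + 5*a + 50) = (a - 5)*(a + 1)*(a + 4)*(a^2 - 3*a - 10) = (a - 5)*(a + 1)*(a + 2)*(a + 4)*(a - 5)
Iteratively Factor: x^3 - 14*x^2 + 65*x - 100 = (x - 5)*(x^2 - 9*x + 20) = (x - 5)*(x - 4)*(x - 5)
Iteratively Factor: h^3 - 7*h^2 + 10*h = (h - 5)*(h^2 - 2*h) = h*(h - 5)*(h - 2)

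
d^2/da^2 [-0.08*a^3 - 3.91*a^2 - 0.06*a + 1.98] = -0.48*a - 7.82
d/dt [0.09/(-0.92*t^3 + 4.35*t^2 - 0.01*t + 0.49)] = (0.2484*t^2 - 0.783*t + 0.0009)/(0.92*t^3 - 4.35*t^2 + 0.01*t - 0.49)^2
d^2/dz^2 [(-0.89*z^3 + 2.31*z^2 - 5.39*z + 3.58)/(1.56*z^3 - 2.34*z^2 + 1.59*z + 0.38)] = (7.105427357601e-15*z^7 + 4.74552*z^6 - 65.4572879999999*z^5 + 194.554152*z^4 - 249.447942*z^3 + 218.335068*z^2 - 122.179656*z + 31.648272)/(3.796416*z^9 - 17.083872*z^8 + 37.23408*z^7 - 44.863416*z^6 + 29.627208*z^5 - 5.849766*z^4 - 3.787497*z^3 + 1.868346*z^2 + 0.688788*z + 0.054872)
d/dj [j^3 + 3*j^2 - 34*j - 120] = 3*j^2 + 6*j - 34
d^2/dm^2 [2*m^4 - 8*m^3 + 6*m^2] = 24*m^2 - 48*m + 12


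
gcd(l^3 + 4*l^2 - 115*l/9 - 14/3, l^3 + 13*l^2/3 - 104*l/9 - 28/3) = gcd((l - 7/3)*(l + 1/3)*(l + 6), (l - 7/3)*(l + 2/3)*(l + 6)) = l^2 + 11*l/3 - 14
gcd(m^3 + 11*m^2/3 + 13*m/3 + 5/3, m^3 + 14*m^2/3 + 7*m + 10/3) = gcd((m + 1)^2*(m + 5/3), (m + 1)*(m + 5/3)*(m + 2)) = m^2 + 8*m/3 + 5/3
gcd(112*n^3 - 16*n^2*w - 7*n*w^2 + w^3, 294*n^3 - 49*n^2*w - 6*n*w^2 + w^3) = -7*n + w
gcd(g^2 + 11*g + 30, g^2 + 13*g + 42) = g + 6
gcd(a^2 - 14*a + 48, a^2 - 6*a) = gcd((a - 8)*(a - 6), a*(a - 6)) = a - 6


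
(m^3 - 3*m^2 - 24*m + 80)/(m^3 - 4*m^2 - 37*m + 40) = (m^2 - 8*m + 16)/(m^2 - 9*m + 8)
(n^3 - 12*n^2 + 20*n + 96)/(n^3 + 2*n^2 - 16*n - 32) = (n^2 - 14*n + 48)/(n^2 - 16)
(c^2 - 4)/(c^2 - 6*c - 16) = (c - 2)/(c - 8)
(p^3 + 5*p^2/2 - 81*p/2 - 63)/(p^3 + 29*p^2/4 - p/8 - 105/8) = 4*(p - 6)/(4*p - 5)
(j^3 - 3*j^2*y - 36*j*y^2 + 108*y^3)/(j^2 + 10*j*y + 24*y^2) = (j^2 - 9*j*y + 18*y^2)/(j + 4*y)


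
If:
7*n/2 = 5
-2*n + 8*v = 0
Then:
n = 10/7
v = 5/14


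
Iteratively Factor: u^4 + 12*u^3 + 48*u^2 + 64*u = (u + 4)*(u^3 + 8*u^2 + 16*u) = (u + 4)^2*(u^2 + 4*u) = (u + 4)^3*(u)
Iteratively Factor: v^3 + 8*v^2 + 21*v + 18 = (v + 2)*(v^2 + 6*v + 9) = (v + 2)*(v + 3)*(v + 3)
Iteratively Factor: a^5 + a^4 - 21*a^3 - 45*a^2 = (a)*(a^4 + a^3 - 21*a^2 - 45*a) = a*(a - 5)*(a^3 + 6*a^2 + 9*a) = a*(a - 5)*(a + 3)*(a^2 + 3*a) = a^2*(a - 5)*(a + 3)*(a + 3)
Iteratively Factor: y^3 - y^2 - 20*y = (y + 4)*(y^2 - 5*y) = y*(y + 4)*(y - 5)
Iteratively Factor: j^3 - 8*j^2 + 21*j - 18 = (j - 3)*(j^2 - 5*j + 6) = (j - 3)^2*(j - 2)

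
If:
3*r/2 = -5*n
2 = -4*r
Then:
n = 3/20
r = -1/2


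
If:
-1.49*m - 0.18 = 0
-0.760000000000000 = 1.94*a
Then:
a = -0.39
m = -0.12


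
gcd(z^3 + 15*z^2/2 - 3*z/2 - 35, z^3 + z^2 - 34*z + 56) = z^2 + 5*z - 14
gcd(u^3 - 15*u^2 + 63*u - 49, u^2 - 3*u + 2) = u - 1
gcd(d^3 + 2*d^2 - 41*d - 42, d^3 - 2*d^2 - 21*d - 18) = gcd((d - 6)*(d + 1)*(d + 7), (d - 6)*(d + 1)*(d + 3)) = d^2 - 5*d - 6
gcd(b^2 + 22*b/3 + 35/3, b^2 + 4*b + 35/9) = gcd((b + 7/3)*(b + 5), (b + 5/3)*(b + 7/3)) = b + 7/3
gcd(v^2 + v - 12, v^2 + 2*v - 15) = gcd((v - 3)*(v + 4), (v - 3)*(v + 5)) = v - 3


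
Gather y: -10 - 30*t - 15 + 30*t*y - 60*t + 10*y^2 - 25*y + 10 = -90*t + 10*y^2 + y*(30*t - 25) - 15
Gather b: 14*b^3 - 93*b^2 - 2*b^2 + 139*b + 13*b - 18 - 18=14*b^3 - 95*b^2 + 152*b - 36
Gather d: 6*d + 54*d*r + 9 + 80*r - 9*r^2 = d*(54*r + 6) - 9*r^2 + 80*r + 9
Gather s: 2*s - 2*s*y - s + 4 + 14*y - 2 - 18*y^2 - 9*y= s*(1 - 2*y) - 18*y^2 + 5*y + 2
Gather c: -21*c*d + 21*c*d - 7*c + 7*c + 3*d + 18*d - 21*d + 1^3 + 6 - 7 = 0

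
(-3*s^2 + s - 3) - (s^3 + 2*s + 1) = -s^3 - 3*s^2 - s - 4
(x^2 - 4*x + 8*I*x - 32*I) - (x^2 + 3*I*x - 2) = -4*x + 5*I*x + 2 - 32*I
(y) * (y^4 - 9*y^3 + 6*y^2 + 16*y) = y^5 - 9*y^4 + 6*y^3 + 16*y^2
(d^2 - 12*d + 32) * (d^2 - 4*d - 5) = d^4 - 16*d^3 + 75*d^2 - 68*d - 160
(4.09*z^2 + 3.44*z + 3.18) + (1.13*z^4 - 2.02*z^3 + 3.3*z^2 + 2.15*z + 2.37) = 1.13*z^4 - 2.02*z^3 + 7.39*z^2 + 5.59*z + 5.55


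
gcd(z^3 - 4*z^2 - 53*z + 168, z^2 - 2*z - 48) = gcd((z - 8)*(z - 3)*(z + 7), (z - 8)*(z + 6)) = z - 8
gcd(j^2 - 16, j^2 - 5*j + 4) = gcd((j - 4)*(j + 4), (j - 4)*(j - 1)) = j - 4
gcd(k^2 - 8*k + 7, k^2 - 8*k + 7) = k^2 - 8*k + 7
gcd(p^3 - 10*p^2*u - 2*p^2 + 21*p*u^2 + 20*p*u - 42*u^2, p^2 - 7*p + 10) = p - 2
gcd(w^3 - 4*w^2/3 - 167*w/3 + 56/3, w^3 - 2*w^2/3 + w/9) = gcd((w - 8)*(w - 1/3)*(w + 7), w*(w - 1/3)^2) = w - 1/3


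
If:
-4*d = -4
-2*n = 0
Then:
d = 1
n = 0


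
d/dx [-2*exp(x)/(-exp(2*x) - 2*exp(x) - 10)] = 2*(10 - exp(2*x))*exp(x)/(exp(4*x) + 4*exp(3*x) + 24*exp(2*x) + 40*exp(x) + 100)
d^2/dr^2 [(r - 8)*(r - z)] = 2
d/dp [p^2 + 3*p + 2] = 2*p + 3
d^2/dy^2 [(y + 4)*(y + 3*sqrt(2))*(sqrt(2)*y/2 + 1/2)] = 3*sqrt(2)*y + 4*sqrt(2) + 7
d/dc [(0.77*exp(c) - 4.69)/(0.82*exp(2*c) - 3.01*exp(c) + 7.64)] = (-0.6314*exp(2*c) + 7.6916*exp(c) - 8.2341)*exp(c)/(0.6724*exp(4*c) - 4.9364*exp(3*c) + 21.5897*exp(2*c) - 45.9928*exp(c) + 58.3696)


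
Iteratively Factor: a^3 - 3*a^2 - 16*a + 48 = (a + 4)*(a^2 - 7*a + 12) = (a - 4)*(a + 4)*(a - 3)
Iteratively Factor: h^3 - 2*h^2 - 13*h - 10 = (h + 2)*(h^2 - 4*h - 5) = (h + 1)*(h + 2)*(h - 5)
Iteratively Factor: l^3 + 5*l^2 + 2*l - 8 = (l + 4)*(l^2 + l - 2) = (l + 2)*(l + 4)*(l - 1)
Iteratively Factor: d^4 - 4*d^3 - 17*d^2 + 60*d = (d + 4)*(d^3 - 8*d^2 + 15*d) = (d - 5)*(d + 4)*(d^2 - 3*d) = (d - 5)*(d - 3)*(d + 4)*(d)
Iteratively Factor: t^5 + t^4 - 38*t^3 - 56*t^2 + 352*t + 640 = (t - 5)*(t^4 + 6*t^3 - 8*t^2 - 96*t - 128) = (t - 5)*(t + 4)*(t^3 + 2*t^2 - 16*t - 32) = (t - 5)*(t - 4)*(t + 4)*(t^2 + 6*t + 8) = (t - 5)*(t - 4)*(t + 4)^2*(t + 2)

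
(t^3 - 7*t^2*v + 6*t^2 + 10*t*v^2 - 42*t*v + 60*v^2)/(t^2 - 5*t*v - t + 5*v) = (t^2 - 2*t*v + 6*t - 12*v)/(t - 1)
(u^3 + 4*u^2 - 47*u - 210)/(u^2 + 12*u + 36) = (u^2 - 2*u - 35)/(u + 6)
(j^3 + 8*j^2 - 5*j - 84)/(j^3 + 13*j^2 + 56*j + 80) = (j^2 + 4*j - 21)/(j^2 + 9*j + 20)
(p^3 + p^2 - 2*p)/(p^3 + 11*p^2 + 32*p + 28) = p*(p - 1)/(p^2 + 9*p + 14)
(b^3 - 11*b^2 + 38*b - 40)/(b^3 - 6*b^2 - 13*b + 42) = (b^2 - 9*b + 20)/(b^2 - 4*b - 21)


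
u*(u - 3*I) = u^2 - 3*I*u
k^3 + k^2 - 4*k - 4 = (k - 2)*(k + 1)*(k + 2)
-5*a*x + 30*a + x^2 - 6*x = (-5*a + x)*(x - 6)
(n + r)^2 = n^2 + 2*n*r + r^2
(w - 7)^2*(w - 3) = w^3 - 17*w^2 + 91*w - 147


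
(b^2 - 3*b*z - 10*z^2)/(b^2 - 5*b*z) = (b + 2*z)/b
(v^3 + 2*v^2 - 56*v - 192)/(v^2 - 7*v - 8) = (v^2 + 10*v + 24)/(v + 1)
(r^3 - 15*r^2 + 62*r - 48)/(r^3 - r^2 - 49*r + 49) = (r^2 - 14*r + 48)/(r^2 - 49)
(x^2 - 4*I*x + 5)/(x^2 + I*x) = (x - 5*I)/x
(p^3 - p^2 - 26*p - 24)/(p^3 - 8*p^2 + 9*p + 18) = (p + 4)/(p - 3)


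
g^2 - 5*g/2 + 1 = (g - 2)*(g - 1/2)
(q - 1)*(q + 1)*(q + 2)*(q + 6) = q^4 + 8*q^3 + 11*q^2 - 8*q - 12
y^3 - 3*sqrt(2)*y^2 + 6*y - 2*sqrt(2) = (y - sqrt(2))^3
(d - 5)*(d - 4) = d^2 - 9*d + 20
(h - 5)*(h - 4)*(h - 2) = h^3 - 11*h^2 + 38*h - 40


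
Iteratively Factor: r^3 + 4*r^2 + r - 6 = (r + 3)*(r^2 + r - 2) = (r + 2)*(r + 3)*(r - 1)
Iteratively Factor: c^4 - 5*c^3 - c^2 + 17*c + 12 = (c + 1)*(c^3 - 6*c^2 + 5*c + 12) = (c + 1)^2*(c^2 - 7*c + 12) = (c - 3)*(c + 1)^2*(c - 4)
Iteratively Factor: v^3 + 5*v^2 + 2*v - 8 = (v + 4)*(v^2 + v - 2) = (v + 2)*(v + 4)*(v - 1)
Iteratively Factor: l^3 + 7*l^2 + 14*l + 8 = (l + 4)*(l^2 + 3*l + 2) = (l + 1)*(l + 4)*(l + 2)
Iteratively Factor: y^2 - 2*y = (y)*(y - 2)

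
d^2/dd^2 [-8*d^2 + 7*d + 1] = -16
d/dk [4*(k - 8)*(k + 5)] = 8*k - 12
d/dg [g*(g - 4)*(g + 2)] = 3*g^2 - 4*g - 8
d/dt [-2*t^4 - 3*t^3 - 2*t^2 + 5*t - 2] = -8*t^3 - 9*t^2 - 4*t + 5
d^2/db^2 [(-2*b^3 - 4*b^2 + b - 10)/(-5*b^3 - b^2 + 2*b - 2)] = 2*(90*b^6 - 15*b^5 + 1485*b^4 + 121*b^3 - 258*b^2 - 330*b + 32)/(125*b^9 + 75*b^8 - 135*b^7 + 91*b^6 + 114*b^5 - 102*b^4 + 28*b^3 + 36*b^2 - 24*b + 8)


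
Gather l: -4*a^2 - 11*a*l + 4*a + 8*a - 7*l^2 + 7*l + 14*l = -4*a^2 + 12*a - 7*l^2 + l*(21 - 11*a)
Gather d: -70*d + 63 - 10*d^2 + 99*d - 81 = -10*d^2 + 29*d - 18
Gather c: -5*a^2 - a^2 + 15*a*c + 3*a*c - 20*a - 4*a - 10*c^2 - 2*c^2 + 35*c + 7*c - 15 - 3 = -6*a^2 - 24*a - 12*c^2 + c*(18*a + 42) - 18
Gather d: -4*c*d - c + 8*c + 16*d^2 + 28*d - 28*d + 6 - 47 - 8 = -4*c*d + 7*c + 16*d^2 - 49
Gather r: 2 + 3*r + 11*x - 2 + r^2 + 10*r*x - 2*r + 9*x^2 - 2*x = r^2 + r*(10*x + 1) + 9*x^2 + 9*x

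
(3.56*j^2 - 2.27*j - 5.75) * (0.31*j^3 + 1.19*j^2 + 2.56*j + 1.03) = 1.1036*j^5 + 3.5327*j^4 + 4.6298*j^3 - 8.9869*j^2 - 17.0581*j - 5.9225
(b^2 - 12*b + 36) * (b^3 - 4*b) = b^5 - 12*b^4 + 32*b^3 + 48*b^2 - 144*b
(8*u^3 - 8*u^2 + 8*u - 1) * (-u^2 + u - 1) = -8*u^5 + 16*u^4 - 24*u^3 + 17*u^2 - 9*u + 1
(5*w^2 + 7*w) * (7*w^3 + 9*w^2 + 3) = 35*w^5 + 94*w^4 + 63*w^3 + 15*w^2 + 21*w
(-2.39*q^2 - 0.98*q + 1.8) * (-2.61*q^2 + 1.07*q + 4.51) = 6.2379*q^4 + 0.000499999999999723*q^3 - 16.5255*q^2 - 2.4938*q + 8.118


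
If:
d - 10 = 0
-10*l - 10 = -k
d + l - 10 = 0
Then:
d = 10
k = 10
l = 0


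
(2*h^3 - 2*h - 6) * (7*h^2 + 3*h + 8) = 14*h^5 + 6*h^4 + 2*h^3 - 48*h^2 - 34*h - 48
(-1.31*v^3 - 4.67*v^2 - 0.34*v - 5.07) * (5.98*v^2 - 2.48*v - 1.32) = -7.8338*v^5 - 24.6778*v^4 + 11.2776*v^3 - 23.311*v^2 + 13.0224*v + 6.6924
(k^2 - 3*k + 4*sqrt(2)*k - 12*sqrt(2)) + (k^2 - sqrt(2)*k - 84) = 2*k^2 - 3*k + 3*sqrt(2)*k - 84 - 12*sqrt(2)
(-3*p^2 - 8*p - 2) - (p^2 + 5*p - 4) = -4*p^2 - 13*p + 2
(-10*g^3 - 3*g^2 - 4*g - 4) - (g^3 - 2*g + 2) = -11*g^3 - 3*g^2 - 2*g - 6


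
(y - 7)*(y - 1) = y^2 - 8*y + 7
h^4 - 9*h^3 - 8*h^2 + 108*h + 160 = (h - 8)*(h - 5)*(h + 2)^2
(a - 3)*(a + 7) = a^2 + 4*a - 21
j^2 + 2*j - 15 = (j - 3)*(j + 5)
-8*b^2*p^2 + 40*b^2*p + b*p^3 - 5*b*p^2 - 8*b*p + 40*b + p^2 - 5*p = (-8*b + p)*(p - 5)*(b*p + 1)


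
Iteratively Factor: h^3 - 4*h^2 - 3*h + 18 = (h - 3)*(h^2 - h - 6) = (h - 3)*(h + 2)*(h - 3)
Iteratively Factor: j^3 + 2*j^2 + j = (j + 1)*(j^2 + j) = j*(j + 1)*(j + 1)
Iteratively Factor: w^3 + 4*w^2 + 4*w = (w + 2)*(w^2 + 2*w) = (w + 2)^2*(w)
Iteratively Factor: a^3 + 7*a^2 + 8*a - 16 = (a + 4)*(a^2 + 3*a - 4) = (a + 4)^2*(a - 1)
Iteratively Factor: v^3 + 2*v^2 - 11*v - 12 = (v - 3)*(v^2 + 5*v + 4) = (v - 3)*(v + 1)*(v + 4)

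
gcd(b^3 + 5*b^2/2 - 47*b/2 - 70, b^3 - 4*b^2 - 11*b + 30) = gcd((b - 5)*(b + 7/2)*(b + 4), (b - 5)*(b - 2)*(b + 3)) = b - 5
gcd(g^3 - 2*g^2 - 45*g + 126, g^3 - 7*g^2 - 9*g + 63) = g - 3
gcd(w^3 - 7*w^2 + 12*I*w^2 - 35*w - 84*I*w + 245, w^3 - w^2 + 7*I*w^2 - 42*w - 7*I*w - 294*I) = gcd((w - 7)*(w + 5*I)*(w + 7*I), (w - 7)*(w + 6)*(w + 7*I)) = w^2 + w*(-7 + 7*I) - 49*I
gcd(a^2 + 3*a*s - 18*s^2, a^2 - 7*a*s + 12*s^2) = -a + 3*s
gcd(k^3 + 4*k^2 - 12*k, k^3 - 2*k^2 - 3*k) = k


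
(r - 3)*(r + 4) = r^2 + r - 12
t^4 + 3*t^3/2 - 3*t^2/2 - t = t*(t - 1)*(t + 1/2)*(t + 2)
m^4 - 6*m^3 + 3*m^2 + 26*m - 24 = (m - 4)*(m - 3)*(m - 1)*(m + 2)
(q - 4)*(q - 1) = q^2 - 5*q + 4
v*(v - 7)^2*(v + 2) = v^4 - 12*v^3 + 21*v^2 + 98*v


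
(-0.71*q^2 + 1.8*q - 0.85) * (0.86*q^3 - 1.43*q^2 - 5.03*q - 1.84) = -0.6106*q^5 + 2.5633*q^4 + 0.2663*q^3 - 6.5321*q^2 + 0.9635*q + 1.564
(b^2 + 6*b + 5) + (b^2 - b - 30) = 2*b^2 + 5*b - 25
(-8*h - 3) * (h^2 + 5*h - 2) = -8*h^3 - 43*h^2 + h + 6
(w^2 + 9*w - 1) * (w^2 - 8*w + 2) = w^4 + w^3 - 71*w^2 + 26*w - 2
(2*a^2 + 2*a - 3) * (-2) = -4*a^2 - 4*a + 6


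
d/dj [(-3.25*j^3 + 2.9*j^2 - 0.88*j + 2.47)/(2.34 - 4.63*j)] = (30.095*j^3 - 36.242*j^2 + 13.572*j + 9.3769)/(21.4369*j^2 - 21.6684*j + 5.4756)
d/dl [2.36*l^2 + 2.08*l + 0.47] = 4.72*l + 2.08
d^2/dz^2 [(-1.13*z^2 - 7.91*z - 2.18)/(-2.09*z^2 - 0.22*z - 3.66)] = (68.064194*z^3 + 5.27181599999999*z^2 - 357.02634*z - 15.604568)/(9.129329*z^6 + 2.882946*z^5 + 48.265206*z^4 + 10.107856*z^3 + 84.521844*z^2 + 8.841096*z + 49.027896)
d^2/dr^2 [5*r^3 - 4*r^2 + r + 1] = 30*r - 8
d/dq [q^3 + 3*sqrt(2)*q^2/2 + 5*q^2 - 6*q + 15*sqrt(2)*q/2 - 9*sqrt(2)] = 3*q^2 + 3*sqrt(2)*q + 10*q - 6 + 15*sqrt(2)/2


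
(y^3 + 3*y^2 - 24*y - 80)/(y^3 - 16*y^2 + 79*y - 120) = (y^2 + 8*y + 16)/(y^2 - 11*y + 24)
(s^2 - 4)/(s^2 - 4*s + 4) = (s + 2)/(s - 2)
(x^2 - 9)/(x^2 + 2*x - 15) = (x + 3)/(x + 5)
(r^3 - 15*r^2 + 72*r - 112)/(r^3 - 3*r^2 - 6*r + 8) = (r^2 - 11*r + 28)/(r^2 + r - 2)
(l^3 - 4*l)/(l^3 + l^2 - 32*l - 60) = l*(l - 2)/(l^2 - l - 30)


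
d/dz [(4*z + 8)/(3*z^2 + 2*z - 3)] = 4*(3*z^2 + 2*z - 2*(z + 2)*(3*z + 1) - 3)/(3*z^2 + 2*z - 3)^2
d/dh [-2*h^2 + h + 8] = 1 - 4*h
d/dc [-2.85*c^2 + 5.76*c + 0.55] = 5.76 - 5.7*c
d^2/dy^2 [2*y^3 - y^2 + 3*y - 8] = 12*y - 2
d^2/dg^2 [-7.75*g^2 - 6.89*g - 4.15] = -15.5000000000000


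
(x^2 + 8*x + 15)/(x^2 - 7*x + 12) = (x^2 + 8*x + 15)/(x^2 - 7*x + 12)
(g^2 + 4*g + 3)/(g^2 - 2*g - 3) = (g + 3)/(g - 3)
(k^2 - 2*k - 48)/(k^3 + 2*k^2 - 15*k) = (k^2 - 2*k - 48)/(k*(k^2 + 2*k - 15))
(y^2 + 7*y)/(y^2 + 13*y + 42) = y/(y + 6)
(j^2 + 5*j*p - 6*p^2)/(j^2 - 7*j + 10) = (j^2 + 5*j*p - 6*p^2)/(j^2 - 7*j + 10)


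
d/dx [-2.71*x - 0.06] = -2.71000000000000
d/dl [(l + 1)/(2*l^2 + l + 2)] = (2*l^2 + l - (l + 1)*(4*l + 1) + 2)/(2*l^2 + l + 2)^2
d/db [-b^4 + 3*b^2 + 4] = -4*b^3 + 6*b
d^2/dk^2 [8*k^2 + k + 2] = 16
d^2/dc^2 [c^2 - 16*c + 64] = 2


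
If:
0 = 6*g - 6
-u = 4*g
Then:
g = 1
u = -4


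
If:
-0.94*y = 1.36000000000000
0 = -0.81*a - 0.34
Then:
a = -0.42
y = -1.45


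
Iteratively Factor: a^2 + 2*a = (a)*(a + 2)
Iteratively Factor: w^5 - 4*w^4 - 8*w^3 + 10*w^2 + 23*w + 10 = (w + 1)*(w^4 - 5*w^3 - 3*w^2 + 13*w + 10) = (w - 2)*(w + 1)*(w^3 - 3*w^2 - 9*w - 5) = (w - 2)*(w + 1)^2*(w^2 - 4*w - 5) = (w - 5)*(w - 2)*(w + 1)^2*(w + 1)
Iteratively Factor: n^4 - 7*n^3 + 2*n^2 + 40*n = (n - 5)*(n^3 - 2*n^2 - 8*n) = (n - 5)*(n + 2)*(n^2 - 4*n) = n*(n - 5)*(n + 2)*(n - 4)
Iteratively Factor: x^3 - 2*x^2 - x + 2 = (x - 2)*(x^2 - 1) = (x - 2)*(x - 1)*(x + 1)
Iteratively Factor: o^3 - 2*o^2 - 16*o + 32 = (o - 2)*(o^2 - 16) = (o - 2)*(o + 4)*(o - 4)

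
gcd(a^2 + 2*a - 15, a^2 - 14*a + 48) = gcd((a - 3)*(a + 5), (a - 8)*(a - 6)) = 1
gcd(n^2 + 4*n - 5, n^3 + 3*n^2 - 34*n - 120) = n + 5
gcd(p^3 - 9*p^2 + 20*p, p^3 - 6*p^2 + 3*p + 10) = p - 5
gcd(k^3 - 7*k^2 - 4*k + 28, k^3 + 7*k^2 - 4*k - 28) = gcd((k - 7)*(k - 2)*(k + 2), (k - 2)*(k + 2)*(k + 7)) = k^2 - 4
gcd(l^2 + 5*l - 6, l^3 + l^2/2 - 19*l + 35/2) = l - 1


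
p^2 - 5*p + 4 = (p - 4)*(p - 1)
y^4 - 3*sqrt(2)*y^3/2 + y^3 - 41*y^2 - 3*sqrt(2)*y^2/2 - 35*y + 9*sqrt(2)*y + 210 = (y - 2)*(y + 3)*(y - 5*sqrt(2))*(y + 7*sqrt(2)/2)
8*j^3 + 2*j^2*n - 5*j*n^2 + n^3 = (-4*j + n)*(-2*j + n)*(j + n)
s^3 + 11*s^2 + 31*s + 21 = (s + 1)*(s + 3)*(s + 7)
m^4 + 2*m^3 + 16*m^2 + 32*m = m*(m + 2)*(m - 4*I)*(m + 4*I)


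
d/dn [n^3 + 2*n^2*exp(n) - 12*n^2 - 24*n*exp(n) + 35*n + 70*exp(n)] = 2*n^2*exp(n) + 3*n^2 - 20*n*exp(n) - 24*n + 46*exp(n) + 35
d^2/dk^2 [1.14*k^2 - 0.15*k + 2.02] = 2.28000000000000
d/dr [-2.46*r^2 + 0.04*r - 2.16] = 0.04 - 4.92*r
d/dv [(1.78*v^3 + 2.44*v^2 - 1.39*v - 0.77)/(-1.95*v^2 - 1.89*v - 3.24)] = (-3.471*v^4 - 6.7284*v^3 - 24.6237*v^2 - 18.8142*v + 3.0483)/(3.8025*v^4 + 7.371*v^3 + 16.2081*v^2 + 12.2472*v + 10.4976)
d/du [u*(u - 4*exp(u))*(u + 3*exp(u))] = -u^2*exp(u) + 3*u^2 - 24*u*exp(2*u) - 2*u*exp(u) - 12*exp(2*u)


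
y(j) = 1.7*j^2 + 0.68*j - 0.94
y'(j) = 3.4*j + 0.68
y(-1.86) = 3.68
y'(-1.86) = -5.64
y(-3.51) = 17.62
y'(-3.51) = -11.25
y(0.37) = -0.46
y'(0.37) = 1.94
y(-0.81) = -0.38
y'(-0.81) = -2.07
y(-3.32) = 15.54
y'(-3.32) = -10.61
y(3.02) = 16.62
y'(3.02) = 10.95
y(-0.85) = -0.29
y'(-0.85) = -2.21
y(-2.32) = 6.63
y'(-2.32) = -7.21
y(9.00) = 142.88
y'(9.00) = 31.28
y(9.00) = 142.88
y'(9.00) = 31.28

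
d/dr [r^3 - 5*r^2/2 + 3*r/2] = 3*r^2 - 5*r + 3/2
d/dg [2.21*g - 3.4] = 2.21000000000000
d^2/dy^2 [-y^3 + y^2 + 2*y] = 2 - 6*y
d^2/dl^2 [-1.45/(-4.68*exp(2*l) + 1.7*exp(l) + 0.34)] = ((2.465 - 27.144*exp(l))*(-4.68*exp(2*l) + 1.7*exp(l) + 0.34) - 1.45*(9.36*exp(l) - 1.7)*(18.72*exp(l) - 3.4)*exp(l))*exp(l)/(-4.68*exp(2*l) + 1.7*exp(l) + 0.34)^3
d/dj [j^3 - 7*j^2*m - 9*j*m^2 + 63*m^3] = 3*j^2 - 14*j*m - 9*m^2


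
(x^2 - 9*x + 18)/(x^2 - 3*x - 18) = (x - 3)/(x + 3)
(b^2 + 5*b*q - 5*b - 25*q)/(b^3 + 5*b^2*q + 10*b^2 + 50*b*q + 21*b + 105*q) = (b - 5)/(b^2 + 10*b + 21)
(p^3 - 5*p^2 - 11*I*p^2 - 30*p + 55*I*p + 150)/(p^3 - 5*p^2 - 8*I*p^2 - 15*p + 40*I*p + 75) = (p - 6*I)/(p - 3*I)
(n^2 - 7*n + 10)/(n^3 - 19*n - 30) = (n - 2)/(n^2 + 5*n + 6)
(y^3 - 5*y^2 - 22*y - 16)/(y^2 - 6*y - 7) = (y^2 - 6*y - 16)/(y - 7)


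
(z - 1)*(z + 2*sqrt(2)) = z^2 - z + 2*sqrt(2)*z - 2*sqrt(2)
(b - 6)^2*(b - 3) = b^3 - 15*b^2 + 72*b - 108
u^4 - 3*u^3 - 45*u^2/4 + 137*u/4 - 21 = (u - 4)*(u - 3/2)*(u - 1)*(u + 7/2)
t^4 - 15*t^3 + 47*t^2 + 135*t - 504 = (t - 8)*(t - 7)*(t - 3)*(t + 3)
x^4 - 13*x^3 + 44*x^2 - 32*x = x*(x - 8)*(x - 4)*(x - 1)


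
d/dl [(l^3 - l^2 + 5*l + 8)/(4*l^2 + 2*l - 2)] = (l^4 + l^3 - 7*l^2 - 15*l - 13/2)/(4*l^4 + 4*l^3 - 3*l^2 - 2*l + 1)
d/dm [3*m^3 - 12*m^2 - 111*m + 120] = 9*m^2 - 24*m - 111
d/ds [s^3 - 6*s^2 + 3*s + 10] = 3*s^2 - 12*s + 3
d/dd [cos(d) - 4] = -sin(d)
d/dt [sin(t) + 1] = cos(t)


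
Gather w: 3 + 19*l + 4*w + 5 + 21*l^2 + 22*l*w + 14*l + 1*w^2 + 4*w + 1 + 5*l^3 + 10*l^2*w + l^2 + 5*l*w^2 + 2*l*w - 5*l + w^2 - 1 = 5*l^3 + 22*l^2 + 28*l + w^2*(5*l + 2) + w*(10*l^2 + 24*l + 8) + 8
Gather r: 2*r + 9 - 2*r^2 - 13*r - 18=-2*r^2 - 11*r - 9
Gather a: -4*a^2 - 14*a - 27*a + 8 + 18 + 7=-4*a^2 - 41*a + 33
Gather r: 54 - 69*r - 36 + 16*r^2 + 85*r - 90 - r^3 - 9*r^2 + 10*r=-r^3 + 7*r^2 + 26*r - 72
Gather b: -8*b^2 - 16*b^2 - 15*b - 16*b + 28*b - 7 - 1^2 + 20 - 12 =-24*b^2 - 3*b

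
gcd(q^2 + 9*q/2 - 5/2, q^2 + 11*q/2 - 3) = q - 1/2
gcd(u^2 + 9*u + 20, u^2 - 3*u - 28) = u + 4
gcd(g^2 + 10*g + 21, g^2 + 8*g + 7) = g + 7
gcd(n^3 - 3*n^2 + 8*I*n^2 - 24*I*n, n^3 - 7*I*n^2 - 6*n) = n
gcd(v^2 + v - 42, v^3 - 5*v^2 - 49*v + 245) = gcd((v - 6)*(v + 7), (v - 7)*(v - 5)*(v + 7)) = v + 7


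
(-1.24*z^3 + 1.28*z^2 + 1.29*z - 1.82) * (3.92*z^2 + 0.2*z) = -4.8608*z^5 + 4.7696*z^4 + 5.3128*z^3 - 6.8764*z^2 - 0.364*z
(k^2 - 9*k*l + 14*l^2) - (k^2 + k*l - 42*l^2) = -10*k*l + 56*l^2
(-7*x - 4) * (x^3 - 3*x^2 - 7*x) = -7*x^4 + 17*x^3 + 61*x^2 + 28*x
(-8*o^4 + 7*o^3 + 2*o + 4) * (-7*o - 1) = 56*o^5 - 41*o^4 - 7*o^3 - 14*o^2 - 30*o - 4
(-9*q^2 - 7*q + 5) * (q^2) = -9*q^4 - 7*q^3 + 5*q^2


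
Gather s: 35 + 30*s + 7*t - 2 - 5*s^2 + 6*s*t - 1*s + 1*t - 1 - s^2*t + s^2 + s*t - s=s^2*(-t - 4) + s*(7*t + 28) + 8*t + 32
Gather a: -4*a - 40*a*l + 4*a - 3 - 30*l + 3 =-40*a*l - 30*l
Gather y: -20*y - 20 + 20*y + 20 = 0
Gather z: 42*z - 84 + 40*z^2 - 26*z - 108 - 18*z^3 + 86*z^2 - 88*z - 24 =-18*z^3 + 126*z^2 - 72*z - 216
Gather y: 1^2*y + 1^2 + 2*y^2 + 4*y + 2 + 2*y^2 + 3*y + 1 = 4*y^2 + 8*y + 4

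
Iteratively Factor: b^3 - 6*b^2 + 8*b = (b - 2)*(b^2 - 4*b) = b*(b - 2)*(b - 4)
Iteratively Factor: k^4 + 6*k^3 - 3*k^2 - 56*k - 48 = (k + 1)*(k^3 + 5*k^2 - 8*k - 48) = (k + 1)*(k + 4)*(k^2 + k - 12) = (k - 3)*(k + 1)*(k + 4)*(k + 4)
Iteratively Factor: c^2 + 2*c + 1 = (c + 1)*(c + 1)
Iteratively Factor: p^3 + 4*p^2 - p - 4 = (p + 1)*(p^2 + 3*p - 4) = (p - 1)*(p + 1)*(p + 4)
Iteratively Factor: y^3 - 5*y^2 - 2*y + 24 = (y + 2)*(y^2 - 7*y + 12) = (y - 4)*(y + 2)*(y - 3)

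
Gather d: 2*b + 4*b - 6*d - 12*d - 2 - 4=6*b - 18*d - 6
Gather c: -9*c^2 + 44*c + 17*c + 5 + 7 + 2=-9*c^2 + 61*c + 14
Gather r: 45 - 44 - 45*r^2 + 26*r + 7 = -45*r^2 + 26*r + 8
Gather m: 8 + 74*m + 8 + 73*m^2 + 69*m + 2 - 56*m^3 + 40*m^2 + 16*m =-56*m^3 + 113*m^2 + 159*m + 18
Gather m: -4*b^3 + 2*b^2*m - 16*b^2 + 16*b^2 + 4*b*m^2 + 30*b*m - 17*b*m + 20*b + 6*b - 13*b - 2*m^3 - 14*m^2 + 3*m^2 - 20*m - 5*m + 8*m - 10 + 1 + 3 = -4*b^3 + 13*b - 2*m^3 + m^2*(4*b - 11) + m*(2*b^2 + 13*b - 17) - 6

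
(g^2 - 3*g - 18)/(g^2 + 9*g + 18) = (g - 6)/(g + 6)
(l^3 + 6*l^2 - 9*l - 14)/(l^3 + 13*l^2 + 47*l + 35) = (l - 2)/(l + 5)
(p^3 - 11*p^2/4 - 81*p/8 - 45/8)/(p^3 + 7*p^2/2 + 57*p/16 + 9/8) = 2*(2*p^2 - 7*p - 15)/(4*p^2 + 11*p + 6)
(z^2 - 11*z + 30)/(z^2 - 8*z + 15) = (z - 6)/(z - 3)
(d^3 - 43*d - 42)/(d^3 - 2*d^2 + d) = (d^3 - 43*d - 42)/(d*(d^2 - 2*d + 1))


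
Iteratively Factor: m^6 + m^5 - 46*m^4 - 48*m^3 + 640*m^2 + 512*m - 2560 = (m - 2)*(m^5 + 3*m^4 - 40*m^3 - 128*m^2 + 384*m + 1280) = (m - 2)*(m + 4)*(m^4 - m^3 - 36*m^2 + 16*m + 320) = (m - 4)*(m - 2)*(m + 4)*(m^3 + 3*m^2 - 24*m - 80) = (m - 5)*(m - 4)*(m - 2)*(m + 4)*(m^2 + 8*m + 16) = (m - 5)*(m - 4)*(m - 2)*(m + 4)^2*(m + 4)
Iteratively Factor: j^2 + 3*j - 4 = (j + 4)*(j - 1)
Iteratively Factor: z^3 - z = (z + 1)*(z^2 - z) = z*(z + 1)*(z - 1)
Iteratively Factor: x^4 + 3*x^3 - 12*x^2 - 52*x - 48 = (x + 3)*(x^3 - 12*x - 16) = (x - 4)*(x + 3)*(x^2 + 4*x + 4) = (x - 4)*(x + 2)*(x + 3)*(x + 2)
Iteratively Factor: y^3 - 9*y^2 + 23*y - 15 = (y - 5)*(y^2 - 4*y + 3) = (y - 5)*(y - 1)*(y - 3)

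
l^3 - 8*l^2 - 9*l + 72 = (l - 8)*(l - 3)*(l + 3)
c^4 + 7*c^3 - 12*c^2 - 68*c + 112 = (c - 2)^2*(c + 4)*(c + 7)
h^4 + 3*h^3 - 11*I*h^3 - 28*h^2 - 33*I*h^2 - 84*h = h*(h + 3)*(h - 7*I)*(h - 4*I)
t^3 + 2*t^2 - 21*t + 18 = (t - 3)*(t - 1)*(t + 6)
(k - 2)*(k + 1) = k^2 - k - 2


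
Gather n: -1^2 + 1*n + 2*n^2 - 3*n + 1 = 2*n^2 - 2*n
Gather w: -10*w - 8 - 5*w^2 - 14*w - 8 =-5*w^2 - 24*w - 16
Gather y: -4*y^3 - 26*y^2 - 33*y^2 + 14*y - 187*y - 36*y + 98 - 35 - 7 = -4*y^3 - 59*y^2 - 209*y + 56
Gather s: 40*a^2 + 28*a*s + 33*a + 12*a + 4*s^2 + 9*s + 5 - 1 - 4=40*a^2 + 45*a + 4*s^2 + s*(28*a + 9)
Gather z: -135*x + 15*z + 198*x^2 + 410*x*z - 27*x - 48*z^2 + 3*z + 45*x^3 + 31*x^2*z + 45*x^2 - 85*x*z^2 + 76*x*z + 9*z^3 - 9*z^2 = 45*x^3 + 243*x^2 - 162*x + 9*z^3 + z^2*(-85*x - 57) + z*(31*x^2 + 486*x + 18)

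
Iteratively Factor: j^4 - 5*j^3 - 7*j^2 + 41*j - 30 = (j - 1)*(j^3 - 4*j^2 - 11*j + 30) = (j - 2)*(j - 1)*(j^2 - 2*j - 15) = (j - 5)*(j - 2)*(j - 1)*(j + 3)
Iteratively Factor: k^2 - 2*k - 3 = (k + 1)*(k - 3)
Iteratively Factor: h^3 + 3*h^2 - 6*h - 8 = (h + 1)*(h^2 + 2*h - 8) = (h - 2)*(h + 1)*(h + 4)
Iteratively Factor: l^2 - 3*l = (l)*(l - 3)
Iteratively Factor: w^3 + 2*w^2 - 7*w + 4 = (w - 1)*(w^2 + 3*w - 4) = (w - 1)*(w + 4)*(w - 1)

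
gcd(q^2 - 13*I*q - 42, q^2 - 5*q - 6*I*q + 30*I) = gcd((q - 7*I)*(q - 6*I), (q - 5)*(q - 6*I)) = q - 6*I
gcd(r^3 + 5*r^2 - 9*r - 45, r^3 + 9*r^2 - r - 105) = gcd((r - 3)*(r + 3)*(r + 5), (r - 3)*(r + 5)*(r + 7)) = r^2 + 2*r - 15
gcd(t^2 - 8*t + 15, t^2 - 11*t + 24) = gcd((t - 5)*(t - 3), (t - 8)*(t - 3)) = t - 3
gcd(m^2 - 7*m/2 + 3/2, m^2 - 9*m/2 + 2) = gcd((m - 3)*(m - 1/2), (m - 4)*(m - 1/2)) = m - 1/2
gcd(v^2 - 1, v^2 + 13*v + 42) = 1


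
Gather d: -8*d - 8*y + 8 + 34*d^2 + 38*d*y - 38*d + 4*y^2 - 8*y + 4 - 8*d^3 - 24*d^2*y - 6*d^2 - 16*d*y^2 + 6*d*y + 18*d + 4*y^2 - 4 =-8*d^3 + d^2*(28 - 24*y) + d*(-16*y^2 + 44*y - 28) + 8*y^2 - 16*y + 8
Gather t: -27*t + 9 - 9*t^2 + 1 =-9*t^2 - 27*t + 10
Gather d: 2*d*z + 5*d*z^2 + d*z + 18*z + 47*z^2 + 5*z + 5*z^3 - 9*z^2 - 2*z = d*(5*z^2 + 3*z) + 5*z^3 + 38*z^2 + 21*z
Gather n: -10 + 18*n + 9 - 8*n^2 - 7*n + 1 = -8*n^2 + 11*n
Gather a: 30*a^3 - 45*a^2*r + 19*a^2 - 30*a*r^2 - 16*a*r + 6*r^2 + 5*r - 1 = 30*a^3 + a^2*(19 - 45*r) + a*(-30*r^2 - 16*r) + 6*r^2 + 5*r - 1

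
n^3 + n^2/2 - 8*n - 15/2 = (n - 3)*(n + 1)*(n + 5/2)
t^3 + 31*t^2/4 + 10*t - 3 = (t - 1/4)*(t + 2)*(t + 6)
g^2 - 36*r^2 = (g - 6*r)*(g + 6*r)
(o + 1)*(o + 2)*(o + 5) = o^3 + 8*o^2 + 17*o + 10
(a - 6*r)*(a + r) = a^2 - 5*a*r - 6*r^2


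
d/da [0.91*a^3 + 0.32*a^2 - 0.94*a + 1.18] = 2.73*a^2 + 0.64*a - 0.94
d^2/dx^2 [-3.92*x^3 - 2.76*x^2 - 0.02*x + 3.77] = -23.52*x - 5.52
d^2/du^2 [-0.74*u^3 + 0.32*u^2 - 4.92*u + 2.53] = 0.64 - 4.44*u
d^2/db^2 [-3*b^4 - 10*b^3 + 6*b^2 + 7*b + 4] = -36*b^2 - 60*b + 12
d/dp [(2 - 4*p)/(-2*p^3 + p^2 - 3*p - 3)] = 2*(-8*p^3 + 8*p^2 - 2*p + 9)/(4*p^6 - 4*p^5 + 13*p^4 + 6*p^3 + 3*p^2 + 18*p + 9)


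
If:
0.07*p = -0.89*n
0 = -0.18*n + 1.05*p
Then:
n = 0.00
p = 0.00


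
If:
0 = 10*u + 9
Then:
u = -9/10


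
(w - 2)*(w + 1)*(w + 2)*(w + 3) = w^4 + 4*w^3 - w^2 - 16*w - 12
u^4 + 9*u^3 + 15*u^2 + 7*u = u*(u + 1)^2*(u + 7)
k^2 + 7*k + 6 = (k + 1)*(k + 6)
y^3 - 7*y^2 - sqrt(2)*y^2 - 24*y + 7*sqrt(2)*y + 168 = (y - 7)*(y - 4*sqrt(2))*(y + 3*sqrt(2))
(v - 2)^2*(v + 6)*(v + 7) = v^4 + 9*v^3 - 6*v^2 - 116*v + 168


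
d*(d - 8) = d^2 - 8*d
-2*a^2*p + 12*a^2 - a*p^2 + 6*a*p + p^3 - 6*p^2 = (-2*a + p)*(a + p)*(p - 6)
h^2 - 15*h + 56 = (h - 8)*(h - 7)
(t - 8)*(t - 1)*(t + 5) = t^3 - 4*t^2 - 37*t + 40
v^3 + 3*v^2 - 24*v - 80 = (v - 5)*(v + 4)^2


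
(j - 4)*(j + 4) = j^2 - 16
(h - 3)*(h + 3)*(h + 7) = h^3 + 7*h^2 - 9*h - 63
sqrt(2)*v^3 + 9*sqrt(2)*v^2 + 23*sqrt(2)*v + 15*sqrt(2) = (v + 3)*(v + 5)*(sqrt(2)*v + sqrt(2))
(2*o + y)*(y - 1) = 2*o*y - 2*o + y^2 - y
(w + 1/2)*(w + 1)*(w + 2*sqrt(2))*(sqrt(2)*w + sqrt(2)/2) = sqrt(2)*w^4 + 2*sqrt(2)*w^3 + 4*w^3 + 5*sqrt(2)*w^2/4 + 8*w^2 + sqrt(2)*w/4 + 5*w + 1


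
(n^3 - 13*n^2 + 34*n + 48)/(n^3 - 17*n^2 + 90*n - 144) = (n + 1)/(n - 3)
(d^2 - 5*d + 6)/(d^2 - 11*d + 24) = (d - 2)/(d - 8)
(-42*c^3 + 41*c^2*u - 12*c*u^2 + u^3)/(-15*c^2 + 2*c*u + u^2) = (14*c^2 - 9*c*u + u^2)/(5*c + u)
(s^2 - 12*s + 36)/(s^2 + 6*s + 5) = (s^2 - 12*s + 36)/(s^2 + 6*s + 5)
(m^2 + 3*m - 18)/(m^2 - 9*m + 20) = (m^2 + 3*m - 18)/(m^2 - 9*m + 20)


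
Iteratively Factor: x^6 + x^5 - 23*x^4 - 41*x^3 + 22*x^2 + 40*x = (x + 1)*(x^5 - 23*x^3 - 18*x^2 + 40*x) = x*(x + 1)*(x^4 - 23*x^2 - 18*x + 40) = x*(x - 5)*(x + 1)*(x^3 + 5*x^2 + 2*x - 8) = x*(x - 5)*(x + 1)*(x + 4)*(x^2 + x - 2) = x*(x - 5)*(x - 1)*(x + 1)*(x + 4)*(x + 2)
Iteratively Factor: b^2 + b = (b + 1)*(b)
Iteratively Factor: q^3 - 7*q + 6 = (q + 3)*(q^2 - 3*q + 2) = (q - 2)*(q + 3)*(q - 1)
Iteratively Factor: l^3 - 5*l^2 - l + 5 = (l + 1)*(l^2 - 6*l + 5) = (l - 5)*(l + 1)*(l - 1)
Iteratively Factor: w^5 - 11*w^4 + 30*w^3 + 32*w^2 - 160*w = (w - 4)*(w^4 - 7*w^3 + 2*w^2 + 40*w) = (w - 4)^2*(w^3 - 3*w^2 - 10*w) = (w - 5)*(w - 4)^2*(w^2 + 2*w) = w*(w - 5)*(w - 4)^2*(w + 2)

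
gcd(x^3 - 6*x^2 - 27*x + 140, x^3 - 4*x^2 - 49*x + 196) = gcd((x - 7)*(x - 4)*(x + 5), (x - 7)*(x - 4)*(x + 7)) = x^2 - 11*x + 28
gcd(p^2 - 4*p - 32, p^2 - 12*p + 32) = p - 8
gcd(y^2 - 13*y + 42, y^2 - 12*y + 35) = y - 7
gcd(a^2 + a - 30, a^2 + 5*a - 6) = a + 6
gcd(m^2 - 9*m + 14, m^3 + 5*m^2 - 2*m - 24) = m - 2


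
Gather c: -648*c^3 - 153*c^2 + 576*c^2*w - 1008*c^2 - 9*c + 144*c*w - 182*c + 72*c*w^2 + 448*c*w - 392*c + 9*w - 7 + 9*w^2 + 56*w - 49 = -648*c^3 + c^2*(576*w - 1161) + c*(72*w^2 + 592*w - 583) + 9*w^2 + 65*w - 56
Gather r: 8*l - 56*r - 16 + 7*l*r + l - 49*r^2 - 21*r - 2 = 9*l - 49*r^2 + r*(7*l - 77) - 18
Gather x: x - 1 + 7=x + 6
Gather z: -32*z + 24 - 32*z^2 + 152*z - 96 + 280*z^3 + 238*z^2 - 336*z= 280*z^3 + 206*z^2 - 216*z - 72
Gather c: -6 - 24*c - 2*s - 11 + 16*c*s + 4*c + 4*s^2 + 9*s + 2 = c*(16*s - 20) + 4*s^2 + 7*s - 15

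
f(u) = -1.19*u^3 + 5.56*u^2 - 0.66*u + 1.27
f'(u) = -3.57*u^2 + 11.12*u - 0.66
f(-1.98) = 33.61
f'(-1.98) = -36.67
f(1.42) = 8.14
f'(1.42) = 7.93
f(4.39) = 4.85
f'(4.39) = -20.64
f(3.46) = 16.26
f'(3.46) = -4.92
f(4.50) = 2.45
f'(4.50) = -22.91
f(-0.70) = 4.86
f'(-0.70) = -10.19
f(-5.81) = 426.17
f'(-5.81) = -185.78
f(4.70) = -2.56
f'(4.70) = -27.26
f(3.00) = 17.20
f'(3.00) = 0.57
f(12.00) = -1262.33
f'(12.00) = -381.30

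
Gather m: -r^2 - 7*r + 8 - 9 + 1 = -r^2 - 7*r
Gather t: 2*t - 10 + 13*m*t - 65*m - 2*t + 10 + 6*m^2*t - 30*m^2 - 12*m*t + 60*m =-30*m^2 - 5*m + t*(6*m^2 + m)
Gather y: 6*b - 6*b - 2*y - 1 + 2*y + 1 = 0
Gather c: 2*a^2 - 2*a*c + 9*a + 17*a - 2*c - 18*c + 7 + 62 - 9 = 2*a^2 + 26*a + c*(-2*a - 20) + 60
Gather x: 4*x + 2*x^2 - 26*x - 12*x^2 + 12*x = -10*x^2 - 10*x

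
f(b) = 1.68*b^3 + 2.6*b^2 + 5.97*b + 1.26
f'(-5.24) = 117.11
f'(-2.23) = 19.44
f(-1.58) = -8.31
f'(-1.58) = 10.34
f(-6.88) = -463.85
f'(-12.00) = 669.33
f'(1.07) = 17.30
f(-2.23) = -17.75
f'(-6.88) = 208.76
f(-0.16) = 0.36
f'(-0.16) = 5.27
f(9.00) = 1490.31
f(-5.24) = -200.35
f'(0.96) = 15.61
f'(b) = 5.04*b^2 + 5.2*b + 5.97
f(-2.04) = -14.36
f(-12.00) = -2599.02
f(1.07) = 12.68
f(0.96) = 10.87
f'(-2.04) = 16.34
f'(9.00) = 461.01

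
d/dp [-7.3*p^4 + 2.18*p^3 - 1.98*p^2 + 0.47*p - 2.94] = -29.2*p^3 + 6.54*p^2 - 3.96*p + 0.47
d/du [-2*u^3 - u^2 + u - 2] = -6*u^2 - 2*u + 1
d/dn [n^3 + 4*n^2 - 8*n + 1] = 3*n^2 + 8*n - 8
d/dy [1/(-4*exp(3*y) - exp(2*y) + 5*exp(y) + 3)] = (12*exp(2*y) + 2*exp(y) - 5)*exp(y)/(4*exp(3*y) + exp(2*y) - 5*exp(y) - 3)^2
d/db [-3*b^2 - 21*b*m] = -6*b - 21*m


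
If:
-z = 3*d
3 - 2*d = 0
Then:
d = 3/2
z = -9/2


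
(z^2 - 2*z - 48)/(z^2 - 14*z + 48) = (z + 6)/(z - 6)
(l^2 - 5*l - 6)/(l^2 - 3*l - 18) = (l + 1)/(l + 3)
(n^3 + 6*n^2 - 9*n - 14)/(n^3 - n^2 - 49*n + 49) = (n^2 - n - 2)/(n^2 - 8*n + 7)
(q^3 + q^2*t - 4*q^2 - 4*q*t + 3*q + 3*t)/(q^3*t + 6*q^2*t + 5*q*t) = (q^3 + q^2*t - 4*q^2 - 4*q*t + 3*q + 3*t)/(q*t*(q^2 + 6*q + 5))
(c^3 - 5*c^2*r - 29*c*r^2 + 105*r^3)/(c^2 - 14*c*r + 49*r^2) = (-c^2 - 2*c*r + 15*r^2)/(-c + 7*r)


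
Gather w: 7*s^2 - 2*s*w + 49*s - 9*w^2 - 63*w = 7*s^2 + 49*s - 9*w^2 + w*(-2*s - 63)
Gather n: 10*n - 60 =10*n - 60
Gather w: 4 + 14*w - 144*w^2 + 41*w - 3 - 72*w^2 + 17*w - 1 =-216*w^2 + 72*w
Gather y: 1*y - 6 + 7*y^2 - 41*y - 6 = 7*y^2 - 40*y - 12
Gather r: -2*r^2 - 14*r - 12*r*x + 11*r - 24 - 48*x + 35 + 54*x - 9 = -2*r^2 + r*(-12*x - 3) + 6*x + 2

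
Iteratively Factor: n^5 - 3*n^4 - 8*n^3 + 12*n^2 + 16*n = (n + 1)*(n^4 - 4*n^3 - 4*n^2 + 16*n) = (n + 1)*(n + 2)*(n^3 - 6*n^2 + 8*n) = n*(n + 1)*(n + 2)*(n^2 - 6*n + 8) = n*(n - 4)*(n + 1)*(n + 2)*(n - 2)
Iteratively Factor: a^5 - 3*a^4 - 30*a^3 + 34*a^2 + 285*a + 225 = (a + 1)*(a^4 - 4*a^3 - 26*a^2 + 60*a + 225) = (a + 1)*(a + 3)*(a^3 - 7*a^2 - 5*a + 75) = (a - 5)*(a + 1)*(a + 3)*(a^2 - 2*a - 15) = (a - 5)^2*(a + 1)*(a + 3)*(a + 3)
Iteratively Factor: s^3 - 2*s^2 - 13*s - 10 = (s + 2)*(s^2 - 4*s - 5) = (s - 5)*(s + 2)*(s + 1)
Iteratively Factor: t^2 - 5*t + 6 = (t - 3)*(t - 2)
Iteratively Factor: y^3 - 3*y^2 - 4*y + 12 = (y - 2)*(y^2 - y - 6) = (y - 2)*(y + 2)*(y - 3)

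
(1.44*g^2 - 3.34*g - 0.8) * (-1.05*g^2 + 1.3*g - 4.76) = -1.512*g^4 + 5.379*g^3 - 10.3564*g^2 + 14.8584*g + 3.808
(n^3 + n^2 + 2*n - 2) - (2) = n^3 + n^2 + 2*n - 4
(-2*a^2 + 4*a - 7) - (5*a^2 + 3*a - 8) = -7*a^2 + a + 1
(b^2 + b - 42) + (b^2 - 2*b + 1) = 2*b^2 - b - 41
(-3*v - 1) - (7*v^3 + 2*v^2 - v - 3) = -7*v^3 - 2*v^2 - 2*v + 2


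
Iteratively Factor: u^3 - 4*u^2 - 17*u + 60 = (u - 5)*(u^2 + u - 12) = (u - 5)*(u - 3)*(u + 4)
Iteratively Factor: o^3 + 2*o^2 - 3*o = (o - 1)*(o^2 + 3*o) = o*(o - 1)*(o + 3)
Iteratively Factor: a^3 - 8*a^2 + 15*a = (a - 5)*(a^2 - 3*a) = a*(a - 5)*(a - 3)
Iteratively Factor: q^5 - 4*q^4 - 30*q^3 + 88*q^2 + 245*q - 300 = (q + 3)*(q^4 - 7*q^3 - 9*q^2 + 115*q - 100) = (q - 5)*(q + 3)*(q^3 - 2*q^2 - 19*q + 20) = (q - 5)*(q + 3)*(q + 4)*(q^2 - 6*q + 5) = (q - 5)*(q - 1)*(q + 3)*(q + 4)*(q - 5)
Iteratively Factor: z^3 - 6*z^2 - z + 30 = (z + 2)*(z^2 - 8*z + 15) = (z - 3)*(z + 2)*(z - 5)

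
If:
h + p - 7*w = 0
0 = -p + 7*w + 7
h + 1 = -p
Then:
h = -7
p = 6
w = -1/7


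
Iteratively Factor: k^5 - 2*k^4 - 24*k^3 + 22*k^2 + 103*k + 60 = (k + 4)*(k^4 - 6*k^3 + 22*k + 15) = (k - 5)*(k + 4)*(k^3 - k^2 - 5*k - 3) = (k - 5)*(k + 1)*(k + 4)*(k^2 - 2*k - 3) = (k - 5)*(k + 1)^2*(k + 4)*(k - 3)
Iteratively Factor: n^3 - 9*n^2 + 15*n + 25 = (n + 1)*(n^2 - 10*n + 25) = (n - 5)*(n + 1)*(n - 5)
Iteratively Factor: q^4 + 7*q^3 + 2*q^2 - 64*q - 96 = (q + 4)*(q^3 + 3*q^2 - 10*q - 24) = (q + 2)*(q + 4)*(q^2 + q - 12) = (q + 2)*(q + 4)^2*(q - 3)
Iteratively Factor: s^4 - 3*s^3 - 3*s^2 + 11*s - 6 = (s - 1)*(s^3 - 2*s^2 - 5*s + 6) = (s - 1)^2*(s^2 - s - 6) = (s - 1)^2*(s + 2)*(s - 3)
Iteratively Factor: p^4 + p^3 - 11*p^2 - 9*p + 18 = (p + 2)*(p^3 - p^2 - 9*p + 9) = (p - 1)*(p + 2)*(p^2 - 9) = (p - 1)*(p + 2)*(p + 3)*(p - 3)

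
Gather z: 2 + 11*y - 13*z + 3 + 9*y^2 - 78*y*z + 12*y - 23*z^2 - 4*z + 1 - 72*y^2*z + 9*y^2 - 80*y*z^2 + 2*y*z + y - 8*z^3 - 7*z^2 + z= 18*y^2 + 24*y - 8*z^3 + z^2*(-80*y - 30) + z*(-72*y^2 - 76*y - 16) + 6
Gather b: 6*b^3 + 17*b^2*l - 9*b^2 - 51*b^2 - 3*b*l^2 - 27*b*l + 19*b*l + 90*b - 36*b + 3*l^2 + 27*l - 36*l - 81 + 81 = 6*b^3 + b^2*(17*l - 60) + b*(-3*l^2 - 8*l + 54) + 3*l^2 - 9*l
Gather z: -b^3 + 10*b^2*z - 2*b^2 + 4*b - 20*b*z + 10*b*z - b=-b^3 - 2*b^2 + 3*b + z*(10*b^2 - 10*b)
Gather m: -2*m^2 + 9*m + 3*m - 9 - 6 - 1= -2*m^2 + 12*m - 16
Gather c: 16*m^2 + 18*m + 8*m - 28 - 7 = 16*m^2 + 26*m - 35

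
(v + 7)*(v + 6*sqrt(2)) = v^2 + 7*v + 6*sqrt(2)*v + 42*sqrt(2)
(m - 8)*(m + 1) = m^2 - 7*m - 8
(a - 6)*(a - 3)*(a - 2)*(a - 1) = a^4 - 12*a^3 + 47*a^2 - 72*a + 36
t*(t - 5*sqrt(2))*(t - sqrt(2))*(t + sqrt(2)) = t^4 - 5*sqrt(2)*t^3 - 2*t^2 + 10*sqrt(2)*t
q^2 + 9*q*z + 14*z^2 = (q + 2*z)*(q + 7*z)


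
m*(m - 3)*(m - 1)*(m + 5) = m^4 + m^3 - 17*m^2 + 15*m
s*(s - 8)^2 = s^3 - 16*s^2 + 64*s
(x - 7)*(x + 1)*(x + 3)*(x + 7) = x^4 + 4*x^3 - 46*x^2 - 196*x - 147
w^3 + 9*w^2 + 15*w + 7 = (w + 1)^2*(w + 7)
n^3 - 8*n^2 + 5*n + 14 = (n - 7)*(n - 2)*(n + 1)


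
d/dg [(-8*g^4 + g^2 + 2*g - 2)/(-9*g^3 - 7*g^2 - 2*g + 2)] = g*(72*g^5 + 112*g^4 + 57*g^3 - 28*g^2 - 42*g - 24)/(81*g^6 + 126*g^5 + 85*g^4 - 8*g^3 - 24*g^2 - 8*g + 4)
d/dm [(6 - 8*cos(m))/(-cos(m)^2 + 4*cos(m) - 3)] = 4*(2*cos(m) - 3)*sin(m)*cos(m)/((cos(m) - 3)^2*(cos(m) - 1)^2)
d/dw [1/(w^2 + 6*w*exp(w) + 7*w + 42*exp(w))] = (-6*w*exp(w) - 2*w - 48*exp(w) - 7)/(w^2 + 6*w*exp(w) + 7*w + 42*exp(w))^2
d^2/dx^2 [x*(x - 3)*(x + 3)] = 6*x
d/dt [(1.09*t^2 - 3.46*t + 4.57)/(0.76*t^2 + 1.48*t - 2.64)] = (4.2428*t^2 - 12.7016*t + 2.3708)/(0.5776*t^4 + 2.2496*t^3 - 1.8224*t^2 - 7.8144*t + 6.9696)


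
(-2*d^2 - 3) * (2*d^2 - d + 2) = -4*d^4 + 2*d^3 - 10*d^2 + 3*d - 6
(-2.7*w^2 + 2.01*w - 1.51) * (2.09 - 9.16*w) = 24.732*w^3 - 24.0546*w^2 + 18.0325*w - 3.1559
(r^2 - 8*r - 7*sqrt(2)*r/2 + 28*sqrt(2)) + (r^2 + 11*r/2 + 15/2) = 2*r^2 - 7*sqrt(2)*r/2 - 5*r/2 + 15/2 + 28*sqrt(2)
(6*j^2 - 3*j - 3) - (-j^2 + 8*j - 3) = 7*j^2 - 11*j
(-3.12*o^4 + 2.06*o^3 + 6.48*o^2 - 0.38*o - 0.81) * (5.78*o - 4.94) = -18.0336*o^5 + 27.3196*o^4 + 27.278*o^3 - 34.2076*o^2 - 2.8046*o + 4.0014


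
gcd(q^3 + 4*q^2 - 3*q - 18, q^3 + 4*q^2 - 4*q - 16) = q - 2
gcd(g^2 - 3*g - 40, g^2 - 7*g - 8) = g - 8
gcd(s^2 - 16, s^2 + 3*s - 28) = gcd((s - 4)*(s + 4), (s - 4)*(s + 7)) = s - 4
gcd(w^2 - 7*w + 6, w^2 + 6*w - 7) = w - 1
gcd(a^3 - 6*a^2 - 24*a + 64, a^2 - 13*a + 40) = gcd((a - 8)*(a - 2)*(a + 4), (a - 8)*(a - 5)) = a - 8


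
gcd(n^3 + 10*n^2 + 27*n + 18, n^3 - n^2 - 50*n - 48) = n^2 + 7*n + 6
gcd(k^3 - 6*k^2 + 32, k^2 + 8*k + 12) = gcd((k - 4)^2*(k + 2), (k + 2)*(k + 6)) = k + 2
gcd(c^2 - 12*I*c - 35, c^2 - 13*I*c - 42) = c - 7*I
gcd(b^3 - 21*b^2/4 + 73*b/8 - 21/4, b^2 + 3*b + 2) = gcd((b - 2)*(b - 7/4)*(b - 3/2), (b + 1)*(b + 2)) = 1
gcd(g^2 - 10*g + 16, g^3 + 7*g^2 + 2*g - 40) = g - 2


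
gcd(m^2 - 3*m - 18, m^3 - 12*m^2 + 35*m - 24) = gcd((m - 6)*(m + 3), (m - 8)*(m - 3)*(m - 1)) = 1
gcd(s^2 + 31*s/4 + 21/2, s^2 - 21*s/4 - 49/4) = s + 7/4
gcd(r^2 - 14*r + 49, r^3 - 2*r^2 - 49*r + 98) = r - 7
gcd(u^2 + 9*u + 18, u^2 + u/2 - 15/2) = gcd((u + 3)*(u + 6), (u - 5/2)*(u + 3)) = u + 3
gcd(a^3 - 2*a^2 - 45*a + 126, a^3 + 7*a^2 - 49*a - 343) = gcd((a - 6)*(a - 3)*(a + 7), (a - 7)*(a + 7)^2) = a + 7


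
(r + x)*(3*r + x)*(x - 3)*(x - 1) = 3*r^2*x^2 - 12*r^2*x + 9*r^2 + 4*r*x^3 - 16*r*x^2 + 12*r*x + x^4 - 4*x^3 + 3*x^2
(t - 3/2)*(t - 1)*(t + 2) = t^3 - t^2/2 - 7*t/2 + 3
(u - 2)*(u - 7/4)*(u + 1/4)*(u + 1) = u^4 - 5*u^3/2 - 15*u^2/16 + 55*u/16 + 7/8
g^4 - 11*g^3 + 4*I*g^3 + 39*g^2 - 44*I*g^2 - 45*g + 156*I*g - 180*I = (g - 5)*(g - 3)^2*(g + 4*I)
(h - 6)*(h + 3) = h^2 - 3*h - 18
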